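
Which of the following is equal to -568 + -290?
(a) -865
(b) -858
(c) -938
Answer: b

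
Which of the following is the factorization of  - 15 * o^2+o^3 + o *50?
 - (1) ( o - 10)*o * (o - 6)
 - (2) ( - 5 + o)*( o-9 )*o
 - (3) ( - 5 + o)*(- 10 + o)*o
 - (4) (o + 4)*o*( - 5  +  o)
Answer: 3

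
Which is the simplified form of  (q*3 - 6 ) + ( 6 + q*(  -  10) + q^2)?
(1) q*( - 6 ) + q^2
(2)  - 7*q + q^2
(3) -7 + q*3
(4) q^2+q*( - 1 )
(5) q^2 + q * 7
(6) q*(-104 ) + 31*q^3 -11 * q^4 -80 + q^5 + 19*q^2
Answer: 2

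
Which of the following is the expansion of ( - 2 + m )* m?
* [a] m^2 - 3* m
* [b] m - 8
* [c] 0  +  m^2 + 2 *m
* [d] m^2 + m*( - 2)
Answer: d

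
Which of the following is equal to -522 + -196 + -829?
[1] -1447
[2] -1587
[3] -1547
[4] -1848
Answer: 3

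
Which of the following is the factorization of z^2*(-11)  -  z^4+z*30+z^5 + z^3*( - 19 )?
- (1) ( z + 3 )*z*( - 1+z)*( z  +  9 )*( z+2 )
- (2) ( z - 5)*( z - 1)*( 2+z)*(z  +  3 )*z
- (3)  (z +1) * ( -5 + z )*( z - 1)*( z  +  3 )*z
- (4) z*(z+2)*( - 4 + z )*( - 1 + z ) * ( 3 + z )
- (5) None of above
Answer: 2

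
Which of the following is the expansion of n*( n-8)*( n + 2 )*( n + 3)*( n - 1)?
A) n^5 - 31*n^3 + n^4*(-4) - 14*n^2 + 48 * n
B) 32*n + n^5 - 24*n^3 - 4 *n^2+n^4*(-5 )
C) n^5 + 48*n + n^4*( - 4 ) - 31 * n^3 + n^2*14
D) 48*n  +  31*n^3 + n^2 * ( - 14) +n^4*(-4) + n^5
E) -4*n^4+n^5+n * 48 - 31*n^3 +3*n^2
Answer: A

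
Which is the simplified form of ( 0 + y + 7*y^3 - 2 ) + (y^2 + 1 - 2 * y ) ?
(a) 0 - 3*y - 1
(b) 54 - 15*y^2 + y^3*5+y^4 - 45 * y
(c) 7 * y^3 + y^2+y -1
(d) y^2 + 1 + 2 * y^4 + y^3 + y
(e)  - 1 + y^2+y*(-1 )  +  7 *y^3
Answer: e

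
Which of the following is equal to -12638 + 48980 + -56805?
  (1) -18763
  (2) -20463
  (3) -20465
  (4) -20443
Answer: 2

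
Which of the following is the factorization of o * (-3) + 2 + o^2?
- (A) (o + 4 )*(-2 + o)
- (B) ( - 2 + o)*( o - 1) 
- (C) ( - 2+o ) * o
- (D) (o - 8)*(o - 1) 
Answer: B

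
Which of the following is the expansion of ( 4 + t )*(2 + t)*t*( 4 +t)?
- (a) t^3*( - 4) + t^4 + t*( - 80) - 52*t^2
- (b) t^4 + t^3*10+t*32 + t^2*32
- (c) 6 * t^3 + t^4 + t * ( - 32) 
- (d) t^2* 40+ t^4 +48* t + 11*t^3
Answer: b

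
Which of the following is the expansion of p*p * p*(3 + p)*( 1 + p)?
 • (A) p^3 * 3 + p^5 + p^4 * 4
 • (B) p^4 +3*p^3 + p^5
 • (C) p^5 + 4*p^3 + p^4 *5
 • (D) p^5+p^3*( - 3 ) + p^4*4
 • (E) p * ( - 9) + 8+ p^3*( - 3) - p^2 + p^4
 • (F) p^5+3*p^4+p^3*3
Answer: A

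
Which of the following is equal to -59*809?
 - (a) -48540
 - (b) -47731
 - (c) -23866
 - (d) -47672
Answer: b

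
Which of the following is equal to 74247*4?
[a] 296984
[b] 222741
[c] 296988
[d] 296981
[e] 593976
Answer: c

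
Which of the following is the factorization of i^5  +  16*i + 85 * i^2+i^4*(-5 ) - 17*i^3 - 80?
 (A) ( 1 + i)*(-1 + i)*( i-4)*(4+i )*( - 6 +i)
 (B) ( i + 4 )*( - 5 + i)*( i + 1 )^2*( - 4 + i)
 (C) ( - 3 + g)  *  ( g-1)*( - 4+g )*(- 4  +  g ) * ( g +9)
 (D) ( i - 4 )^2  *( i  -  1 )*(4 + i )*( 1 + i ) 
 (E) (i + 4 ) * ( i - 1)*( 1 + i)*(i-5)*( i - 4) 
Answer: E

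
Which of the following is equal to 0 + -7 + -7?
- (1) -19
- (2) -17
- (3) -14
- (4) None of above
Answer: 3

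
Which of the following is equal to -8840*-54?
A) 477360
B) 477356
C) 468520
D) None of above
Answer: A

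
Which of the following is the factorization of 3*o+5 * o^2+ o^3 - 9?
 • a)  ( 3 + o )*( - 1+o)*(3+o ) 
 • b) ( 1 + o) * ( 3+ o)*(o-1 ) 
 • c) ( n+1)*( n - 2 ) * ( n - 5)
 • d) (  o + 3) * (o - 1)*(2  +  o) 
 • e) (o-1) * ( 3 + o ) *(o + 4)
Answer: a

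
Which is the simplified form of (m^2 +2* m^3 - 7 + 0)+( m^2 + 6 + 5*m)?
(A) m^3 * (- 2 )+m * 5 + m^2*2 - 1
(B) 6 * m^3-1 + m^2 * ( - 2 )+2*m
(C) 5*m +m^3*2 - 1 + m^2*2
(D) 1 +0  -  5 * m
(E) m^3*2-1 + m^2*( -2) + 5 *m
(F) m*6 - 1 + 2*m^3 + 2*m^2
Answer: C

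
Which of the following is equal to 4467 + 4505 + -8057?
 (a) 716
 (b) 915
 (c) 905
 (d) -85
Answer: b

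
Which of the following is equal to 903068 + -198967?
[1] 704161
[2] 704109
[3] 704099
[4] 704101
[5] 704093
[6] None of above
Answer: 4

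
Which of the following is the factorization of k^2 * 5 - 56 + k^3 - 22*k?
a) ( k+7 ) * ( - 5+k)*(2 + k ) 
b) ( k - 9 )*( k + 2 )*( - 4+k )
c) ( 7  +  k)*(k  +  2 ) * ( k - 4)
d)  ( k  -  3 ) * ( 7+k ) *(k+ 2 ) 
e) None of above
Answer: c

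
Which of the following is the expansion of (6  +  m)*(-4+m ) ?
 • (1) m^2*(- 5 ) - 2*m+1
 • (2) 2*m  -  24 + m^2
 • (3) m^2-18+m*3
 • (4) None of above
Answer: 2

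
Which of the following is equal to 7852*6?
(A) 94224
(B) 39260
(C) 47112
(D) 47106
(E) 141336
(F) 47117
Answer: C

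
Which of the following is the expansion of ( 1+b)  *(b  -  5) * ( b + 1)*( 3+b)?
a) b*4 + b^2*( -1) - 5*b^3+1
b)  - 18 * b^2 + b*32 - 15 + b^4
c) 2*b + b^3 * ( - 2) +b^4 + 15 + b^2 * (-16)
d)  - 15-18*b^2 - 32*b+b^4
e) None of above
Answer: d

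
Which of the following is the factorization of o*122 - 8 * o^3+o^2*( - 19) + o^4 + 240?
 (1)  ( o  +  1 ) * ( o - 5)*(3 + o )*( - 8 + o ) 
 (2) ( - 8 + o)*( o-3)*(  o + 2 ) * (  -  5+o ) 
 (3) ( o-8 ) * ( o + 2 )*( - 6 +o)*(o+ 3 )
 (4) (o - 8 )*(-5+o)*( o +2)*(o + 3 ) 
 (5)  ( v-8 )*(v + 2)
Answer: 4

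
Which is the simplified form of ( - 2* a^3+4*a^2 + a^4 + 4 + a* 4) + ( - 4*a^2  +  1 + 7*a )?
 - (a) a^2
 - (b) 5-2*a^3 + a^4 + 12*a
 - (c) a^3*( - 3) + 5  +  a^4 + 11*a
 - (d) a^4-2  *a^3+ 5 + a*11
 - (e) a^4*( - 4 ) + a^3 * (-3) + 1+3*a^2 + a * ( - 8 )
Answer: d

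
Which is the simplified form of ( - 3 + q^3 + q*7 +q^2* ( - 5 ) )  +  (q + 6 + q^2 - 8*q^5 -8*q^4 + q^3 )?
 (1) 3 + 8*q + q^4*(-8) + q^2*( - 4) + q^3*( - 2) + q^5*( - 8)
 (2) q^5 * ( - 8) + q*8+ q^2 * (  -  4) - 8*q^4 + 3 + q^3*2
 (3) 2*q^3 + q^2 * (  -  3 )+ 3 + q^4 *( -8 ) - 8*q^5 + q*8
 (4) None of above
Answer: 2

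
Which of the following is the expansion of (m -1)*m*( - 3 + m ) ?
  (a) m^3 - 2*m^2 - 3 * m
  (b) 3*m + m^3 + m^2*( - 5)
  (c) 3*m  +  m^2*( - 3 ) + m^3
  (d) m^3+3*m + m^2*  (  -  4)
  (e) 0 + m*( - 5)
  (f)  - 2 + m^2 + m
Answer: d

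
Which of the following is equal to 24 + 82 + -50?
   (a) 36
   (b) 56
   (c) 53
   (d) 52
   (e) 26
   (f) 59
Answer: b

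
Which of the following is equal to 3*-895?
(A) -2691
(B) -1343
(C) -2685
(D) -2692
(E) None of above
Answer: C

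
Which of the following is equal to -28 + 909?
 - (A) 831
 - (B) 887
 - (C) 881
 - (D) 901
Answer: C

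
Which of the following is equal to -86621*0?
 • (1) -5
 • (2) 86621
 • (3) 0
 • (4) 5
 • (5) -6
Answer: 3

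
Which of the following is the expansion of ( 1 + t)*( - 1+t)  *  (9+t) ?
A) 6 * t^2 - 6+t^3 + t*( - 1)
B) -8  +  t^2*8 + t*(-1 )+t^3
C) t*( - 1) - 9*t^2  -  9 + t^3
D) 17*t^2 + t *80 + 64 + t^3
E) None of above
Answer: E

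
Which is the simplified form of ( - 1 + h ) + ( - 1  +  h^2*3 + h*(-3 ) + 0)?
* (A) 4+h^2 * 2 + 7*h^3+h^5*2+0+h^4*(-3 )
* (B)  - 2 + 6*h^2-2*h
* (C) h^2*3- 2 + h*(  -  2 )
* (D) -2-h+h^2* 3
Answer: C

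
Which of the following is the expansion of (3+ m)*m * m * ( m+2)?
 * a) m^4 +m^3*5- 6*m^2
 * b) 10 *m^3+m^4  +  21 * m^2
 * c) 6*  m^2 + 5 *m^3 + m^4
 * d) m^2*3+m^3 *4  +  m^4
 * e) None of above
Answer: c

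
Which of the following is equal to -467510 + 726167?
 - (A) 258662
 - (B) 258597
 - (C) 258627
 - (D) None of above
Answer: D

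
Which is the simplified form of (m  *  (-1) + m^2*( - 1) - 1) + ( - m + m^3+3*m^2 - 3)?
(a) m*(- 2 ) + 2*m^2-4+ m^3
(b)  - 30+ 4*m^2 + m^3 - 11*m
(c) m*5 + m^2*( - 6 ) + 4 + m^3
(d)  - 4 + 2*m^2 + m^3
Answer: a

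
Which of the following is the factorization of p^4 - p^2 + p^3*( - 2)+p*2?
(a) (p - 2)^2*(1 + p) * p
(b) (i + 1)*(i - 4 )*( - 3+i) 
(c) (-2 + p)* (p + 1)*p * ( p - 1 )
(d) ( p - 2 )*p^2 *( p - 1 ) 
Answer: c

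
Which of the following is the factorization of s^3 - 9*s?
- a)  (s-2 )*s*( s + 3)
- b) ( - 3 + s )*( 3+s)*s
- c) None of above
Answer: b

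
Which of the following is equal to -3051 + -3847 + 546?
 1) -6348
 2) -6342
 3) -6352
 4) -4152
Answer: 3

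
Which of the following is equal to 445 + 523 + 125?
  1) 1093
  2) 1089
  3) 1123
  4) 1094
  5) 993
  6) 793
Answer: 1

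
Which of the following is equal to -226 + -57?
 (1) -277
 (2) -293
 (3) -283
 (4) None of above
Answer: 3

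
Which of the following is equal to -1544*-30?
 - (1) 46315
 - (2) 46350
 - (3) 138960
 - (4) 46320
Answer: 4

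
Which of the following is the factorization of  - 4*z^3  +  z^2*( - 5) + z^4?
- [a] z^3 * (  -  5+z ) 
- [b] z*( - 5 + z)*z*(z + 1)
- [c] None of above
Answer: b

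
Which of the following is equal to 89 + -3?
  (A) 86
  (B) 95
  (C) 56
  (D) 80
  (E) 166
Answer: A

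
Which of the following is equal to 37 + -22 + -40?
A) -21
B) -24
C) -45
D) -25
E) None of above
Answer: D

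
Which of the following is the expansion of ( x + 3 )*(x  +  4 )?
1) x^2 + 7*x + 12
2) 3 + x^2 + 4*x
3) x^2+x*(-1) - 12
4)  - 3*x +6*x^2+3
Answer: 1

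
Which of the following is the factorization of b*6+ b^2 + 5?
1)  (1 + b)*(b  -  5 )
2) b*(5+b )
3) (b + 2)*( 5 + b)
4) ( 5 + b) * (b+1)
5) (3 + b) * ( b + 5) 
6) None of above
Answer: 4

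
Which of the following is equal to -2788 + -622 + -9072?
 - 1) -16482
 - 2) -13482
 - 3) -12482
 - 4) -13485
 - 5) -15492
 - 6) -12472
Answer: 3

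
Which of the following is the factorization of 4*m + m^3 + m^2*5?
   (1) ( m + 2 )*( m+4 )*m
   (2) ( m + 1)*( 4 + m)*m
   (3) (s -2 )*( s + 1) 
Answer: 2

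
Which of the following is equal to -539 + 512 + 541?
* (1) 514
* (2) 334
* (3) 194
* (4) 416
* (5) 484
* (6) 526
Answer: 1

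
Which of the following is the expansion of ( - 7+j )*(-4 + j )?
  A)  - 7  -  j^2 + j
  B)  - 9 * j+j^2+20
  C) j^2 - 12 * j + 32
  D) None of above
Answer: D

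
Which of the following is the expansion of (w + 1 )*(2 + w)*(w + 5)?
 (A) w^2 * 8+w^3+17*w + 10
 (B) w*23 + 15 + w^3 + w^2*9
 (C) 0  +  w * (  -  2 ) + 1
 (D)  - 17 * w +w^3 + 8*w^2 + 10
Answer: A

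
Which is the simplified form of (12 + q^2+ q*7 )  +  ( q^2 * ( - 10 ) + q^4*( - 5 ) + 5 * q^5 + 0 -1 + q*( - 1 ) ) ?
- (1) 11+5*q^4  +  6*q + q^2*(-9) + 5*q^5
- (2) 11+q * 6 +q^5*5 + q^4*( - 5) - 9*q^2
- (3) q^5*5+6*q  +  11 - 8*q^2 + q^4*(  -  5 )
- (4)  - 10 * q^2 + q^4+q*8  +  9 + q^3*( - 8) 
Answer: 2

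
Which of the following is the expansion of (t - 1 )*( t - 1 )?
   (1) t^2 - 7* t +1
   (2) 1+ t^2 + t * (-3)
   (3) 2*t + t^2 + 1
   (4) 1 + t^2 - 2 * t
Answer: 4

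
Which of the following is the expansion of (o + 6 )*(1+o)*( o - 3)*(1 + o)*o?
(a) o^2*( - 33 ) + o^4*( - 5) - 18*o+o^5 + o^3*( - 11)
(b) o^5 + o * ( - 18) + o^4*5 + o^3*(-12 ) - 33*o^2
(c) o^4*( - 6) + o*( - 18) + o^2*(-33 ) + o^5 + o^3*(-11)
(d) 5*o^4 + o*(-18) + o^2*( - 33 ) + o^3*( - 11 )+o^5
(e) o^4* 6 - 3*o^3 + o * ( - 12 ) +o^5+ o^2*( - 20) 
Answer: d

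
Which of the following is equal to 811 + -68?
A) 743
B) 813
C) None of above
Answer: A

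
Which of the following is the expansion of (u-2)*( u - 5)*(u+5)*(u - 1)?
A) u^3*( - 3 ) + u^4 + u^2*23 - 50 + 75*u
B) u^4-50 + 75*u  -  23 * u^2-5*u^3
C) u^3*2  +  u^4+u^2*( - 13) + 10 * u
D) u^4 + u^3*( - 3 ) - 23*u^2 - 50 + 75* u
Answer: D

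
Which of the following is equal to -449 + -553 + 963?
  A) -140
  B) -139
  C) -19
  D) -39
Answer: D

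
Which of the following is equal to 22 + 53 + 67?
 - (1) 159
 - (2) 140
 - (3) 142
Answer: 3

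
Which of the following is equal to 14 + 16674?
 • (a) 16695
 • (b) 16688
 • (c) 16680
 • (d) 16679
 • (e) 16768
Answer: b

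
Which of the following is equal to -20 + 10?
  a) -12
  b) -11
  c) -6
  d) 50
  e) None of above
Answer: e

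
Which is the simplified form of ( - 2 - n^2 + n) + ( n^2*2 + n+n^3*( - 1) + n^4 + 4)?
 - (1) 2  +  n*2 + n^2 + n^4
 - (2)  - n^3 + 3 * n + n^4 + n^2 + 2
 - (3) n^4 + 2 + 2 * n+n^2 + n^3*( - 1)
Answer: 3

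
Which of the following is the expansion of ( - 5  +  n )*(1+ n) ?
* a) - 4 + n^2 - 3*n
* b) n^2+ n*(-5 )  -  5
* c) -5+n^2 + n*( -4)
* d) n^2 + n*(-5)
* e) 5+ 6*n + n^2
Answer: c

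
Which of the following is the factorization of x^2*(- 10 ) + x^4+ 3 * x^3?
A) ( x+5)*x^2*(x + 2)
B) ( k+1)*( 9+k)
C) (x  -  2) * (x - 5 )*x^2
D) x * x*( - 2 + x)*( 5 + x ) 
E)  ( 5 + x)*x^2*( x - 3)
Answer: D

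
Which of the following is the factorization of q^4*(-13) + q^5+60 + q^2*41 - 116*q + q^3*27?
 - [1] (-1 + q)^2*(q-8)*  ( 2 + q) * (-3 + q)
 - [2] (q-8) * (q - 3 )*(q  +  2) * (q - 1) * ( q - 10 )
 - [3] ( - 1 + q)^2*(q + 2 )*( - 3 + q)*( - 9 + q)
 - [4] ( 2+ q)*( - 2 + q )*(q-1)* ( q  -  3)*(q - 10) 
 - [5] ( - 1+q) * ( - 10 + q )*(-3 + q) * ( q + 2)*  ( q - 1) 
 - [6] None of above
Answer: 5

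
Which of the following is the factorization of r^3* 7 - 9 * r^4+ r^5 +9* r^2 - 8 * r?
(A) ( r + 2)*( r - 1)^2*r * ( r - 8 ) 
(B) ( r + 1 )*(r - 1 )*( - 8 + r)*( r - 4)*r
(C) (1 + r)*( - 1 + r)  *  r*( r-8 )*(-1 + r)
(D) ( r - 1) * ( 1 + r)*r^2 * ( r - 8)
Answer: C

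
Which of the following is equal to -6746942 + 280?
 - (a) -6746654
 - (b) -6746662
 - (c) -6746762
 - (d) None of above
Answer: b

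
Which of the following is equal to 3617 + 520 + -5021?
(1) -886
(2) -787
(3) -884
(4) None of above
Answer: 3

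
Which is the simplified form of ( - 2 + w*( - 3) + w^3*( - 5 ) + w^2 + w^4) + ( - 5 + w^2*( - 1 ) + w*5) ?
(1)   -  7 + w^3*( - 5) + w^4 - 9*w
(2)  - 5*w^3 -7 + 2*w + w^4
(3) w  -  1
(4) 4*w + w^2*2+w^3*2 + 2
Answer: 2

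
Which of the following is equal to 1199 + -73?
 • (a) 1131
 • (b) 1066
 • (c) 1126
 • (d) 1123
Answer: c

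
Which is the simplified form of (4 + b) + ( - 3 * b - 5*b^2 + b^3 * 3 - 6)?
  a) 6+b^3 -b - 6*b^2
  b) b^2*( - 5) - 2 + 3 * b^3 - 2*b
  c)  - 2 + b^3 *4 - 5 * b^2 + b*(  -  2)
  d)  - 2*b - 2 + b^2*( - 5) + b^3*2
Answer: b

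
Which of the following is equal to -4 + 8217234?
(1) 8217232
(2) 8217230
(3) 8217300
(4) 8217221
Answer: 2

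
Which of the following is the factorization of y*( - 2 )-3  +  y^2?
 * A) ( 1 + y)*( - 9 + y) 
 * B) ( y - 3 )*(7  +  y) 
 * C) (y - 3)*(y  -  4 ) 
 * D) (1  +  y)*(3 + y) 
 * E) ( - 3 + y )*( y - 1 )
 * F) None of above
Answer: F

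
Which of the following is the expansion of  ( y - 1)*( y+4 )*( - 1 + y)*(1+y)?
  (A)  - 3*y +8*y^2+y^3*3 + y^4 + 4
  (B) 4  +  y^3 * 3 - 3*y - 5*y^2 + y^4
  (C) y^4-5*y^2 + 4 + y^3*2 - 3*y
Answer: B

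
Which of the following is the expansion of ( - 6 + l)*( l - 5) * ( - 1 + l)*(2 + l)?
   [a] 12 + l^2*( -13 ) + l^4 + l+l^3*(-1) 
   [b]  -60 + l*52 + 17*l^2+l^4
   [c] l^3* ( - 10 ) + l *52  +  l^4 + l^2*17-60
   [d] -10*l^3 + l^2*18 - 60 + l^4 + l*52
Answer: c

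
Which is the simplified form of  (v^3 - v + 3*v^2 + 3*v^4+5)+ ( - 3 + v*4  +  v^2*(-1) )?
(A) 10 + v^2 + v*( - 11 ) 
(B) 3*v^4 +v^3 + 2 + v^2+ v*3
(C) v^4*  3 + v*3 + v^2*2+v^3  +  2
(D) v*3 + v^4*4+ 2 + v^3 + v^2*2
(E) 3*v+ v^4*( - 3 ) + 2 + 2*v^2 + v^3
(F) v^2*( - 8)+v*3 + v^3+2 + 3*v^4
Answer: C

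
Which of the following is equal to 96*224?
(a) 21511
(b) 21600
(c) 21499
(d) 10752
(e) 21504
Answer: e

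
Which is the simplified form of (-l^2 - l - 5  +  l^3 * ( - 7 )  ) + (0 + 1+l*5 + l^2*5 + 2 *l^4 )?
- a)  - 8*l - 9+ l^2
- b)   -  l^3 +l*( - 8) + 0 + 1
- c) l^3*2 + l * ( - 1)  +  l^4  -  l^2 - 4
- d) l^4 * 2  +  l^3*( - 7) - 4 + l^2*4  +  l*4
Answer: d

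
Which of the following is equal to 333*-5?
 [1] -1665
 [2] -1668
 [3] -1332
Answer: 1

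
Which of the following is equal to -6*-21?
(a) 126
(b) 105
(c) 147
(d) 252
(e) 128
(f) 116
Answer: a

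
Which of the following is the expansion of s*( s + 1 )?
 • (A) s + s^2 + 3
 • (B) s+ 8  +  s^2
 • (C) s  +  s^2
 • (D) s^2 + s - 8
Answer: C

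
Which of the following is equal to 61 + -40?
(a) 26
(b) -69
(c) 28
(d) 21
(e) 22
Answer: d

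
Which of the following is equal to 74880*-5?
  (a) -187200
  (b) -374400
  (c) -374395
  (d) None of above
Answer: b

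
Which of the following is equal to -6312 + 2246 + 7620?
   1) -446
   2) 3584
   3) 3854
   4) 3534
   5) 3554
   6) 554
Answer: 5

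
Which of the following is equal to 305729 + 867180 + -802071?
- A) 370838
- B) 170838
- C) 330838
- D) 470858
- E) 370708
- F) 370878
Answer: A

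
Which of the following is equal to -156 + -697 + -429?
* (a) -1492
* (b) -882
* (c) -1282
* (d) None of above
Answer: c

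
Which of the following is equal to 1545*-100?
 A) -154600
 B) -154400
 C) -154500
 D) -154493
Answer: C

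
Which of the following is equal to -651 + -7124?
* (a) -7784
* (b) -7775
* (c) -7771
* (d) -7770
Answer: b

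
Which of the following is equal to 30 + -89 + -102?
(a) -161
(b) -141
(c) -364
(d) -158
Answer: a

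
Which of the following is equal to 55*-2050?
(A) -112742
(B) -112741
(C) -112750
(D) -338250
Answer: C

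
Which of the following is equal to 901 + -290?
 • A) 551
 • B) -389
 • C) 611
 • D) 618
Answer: C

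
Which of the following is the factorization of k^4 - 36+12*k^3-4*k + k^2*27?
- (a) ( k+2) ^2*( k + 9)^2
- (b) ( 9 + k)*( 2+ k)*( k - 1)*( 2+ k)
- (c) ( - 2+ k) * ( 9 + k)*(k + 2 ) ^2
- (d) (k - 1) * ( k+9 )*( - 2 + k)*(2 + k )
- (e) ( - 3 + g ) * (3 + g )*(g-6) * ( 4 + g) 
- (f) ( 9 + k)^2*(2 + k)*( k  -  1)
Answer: b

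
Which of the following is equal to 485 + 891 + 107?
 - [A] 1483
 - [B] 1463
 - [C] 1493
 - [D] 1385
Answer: A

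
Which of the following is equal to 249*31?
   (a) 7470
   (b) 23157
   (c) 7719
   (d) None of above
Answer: c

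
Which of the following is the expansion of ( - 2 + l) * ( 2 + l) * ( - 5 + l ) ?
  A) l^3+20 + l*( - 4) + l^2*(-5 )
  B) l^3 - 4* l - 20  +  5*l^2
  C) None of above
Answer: A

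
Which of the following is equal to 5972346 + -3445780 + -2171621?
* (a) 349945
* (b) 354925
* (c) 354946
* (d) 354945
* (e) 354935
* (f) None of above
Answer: d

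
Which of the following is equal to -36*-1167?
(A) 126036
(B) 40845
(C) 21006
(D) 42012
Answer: D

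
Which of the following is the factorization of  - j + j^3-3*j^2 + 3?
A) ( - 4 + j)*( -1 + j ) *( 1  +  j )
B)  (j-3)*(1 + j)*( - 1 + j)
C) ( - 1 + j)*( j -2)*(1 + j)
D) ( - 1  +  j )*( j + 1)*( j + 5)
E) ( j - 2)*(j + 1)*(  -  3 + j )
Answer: B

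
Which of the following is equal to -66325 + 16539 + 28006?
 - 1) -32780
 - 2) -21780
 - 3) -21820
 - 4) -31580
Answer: 2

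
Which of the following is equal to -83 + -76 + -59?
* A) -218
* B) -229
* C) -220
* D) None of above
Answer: A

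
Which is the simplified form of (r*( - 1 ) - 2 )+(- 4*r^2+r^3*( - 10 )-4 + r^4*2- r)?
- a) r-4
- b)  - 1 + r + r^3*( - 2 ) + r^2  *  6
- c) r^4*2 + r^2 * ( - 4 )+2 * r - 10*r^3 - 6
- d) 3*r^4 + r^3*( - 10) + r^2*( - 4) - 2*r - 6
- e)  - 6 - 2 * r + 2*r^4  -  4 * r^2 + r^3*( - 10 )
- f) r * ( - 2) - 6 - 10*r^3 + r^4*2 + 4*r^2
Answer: e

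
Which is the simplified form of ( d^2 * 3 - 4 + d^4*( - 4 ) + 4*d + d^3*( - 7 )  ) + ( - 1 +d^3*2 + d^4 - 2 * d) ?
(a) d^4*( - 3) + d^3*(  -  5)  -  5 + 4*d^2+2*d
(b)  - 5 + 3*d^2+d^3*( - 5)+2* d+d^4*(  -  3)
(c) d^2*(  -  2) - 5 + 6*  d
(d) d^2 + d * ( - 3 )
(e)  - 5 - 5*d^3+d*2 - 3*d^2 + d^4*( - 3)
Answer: b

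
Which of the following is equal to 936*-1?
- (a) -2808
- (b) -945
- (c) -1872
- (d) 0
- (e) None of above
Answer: e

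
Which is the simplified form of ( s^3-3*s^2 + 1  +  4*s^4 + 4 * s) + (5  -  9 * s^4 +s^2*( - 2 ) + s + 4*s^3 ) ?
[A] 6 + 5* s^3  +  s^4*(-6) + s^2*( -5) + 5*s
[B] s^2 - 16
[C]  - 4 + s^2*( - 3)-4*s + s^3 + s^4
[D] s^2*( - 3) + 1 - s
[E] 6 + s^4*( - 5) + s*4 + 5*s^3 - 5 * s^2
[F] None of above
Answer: F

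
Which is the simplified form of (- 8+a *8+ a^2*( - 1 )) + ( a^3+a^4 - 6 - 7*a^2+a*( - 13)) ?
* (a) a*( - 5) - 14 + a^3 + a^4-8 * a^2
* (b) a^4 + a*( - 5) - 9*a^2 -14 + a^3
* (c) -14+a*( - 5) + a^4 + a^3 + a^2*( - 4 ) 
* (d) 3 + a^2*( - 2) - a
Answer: a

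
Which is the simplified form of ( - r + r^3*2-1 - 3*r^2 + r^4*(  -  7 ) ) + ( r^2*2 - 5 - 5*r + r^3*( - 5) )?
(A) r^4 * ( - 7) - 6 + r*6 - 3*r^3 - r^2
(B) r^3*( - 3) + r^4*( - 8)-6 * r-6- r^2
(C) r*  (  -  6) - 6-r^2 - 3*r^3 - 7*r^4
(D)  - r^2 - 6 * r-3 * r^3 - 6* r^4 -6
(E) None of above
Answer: C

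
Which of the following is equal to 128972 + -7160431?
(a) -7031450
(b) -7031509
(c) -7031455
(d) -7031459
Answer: d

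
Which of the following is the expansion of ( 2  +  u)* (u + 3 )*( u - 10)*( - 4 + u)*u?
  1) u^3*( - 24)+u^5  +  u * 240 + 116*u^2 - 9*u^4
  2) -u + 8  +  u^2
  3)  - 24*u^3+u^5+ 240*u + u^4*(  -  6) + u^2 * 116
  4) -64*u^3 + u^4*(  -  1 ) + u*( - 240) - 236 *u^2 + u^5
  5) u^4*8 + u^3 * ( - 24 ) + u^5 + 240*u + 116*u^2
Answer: 1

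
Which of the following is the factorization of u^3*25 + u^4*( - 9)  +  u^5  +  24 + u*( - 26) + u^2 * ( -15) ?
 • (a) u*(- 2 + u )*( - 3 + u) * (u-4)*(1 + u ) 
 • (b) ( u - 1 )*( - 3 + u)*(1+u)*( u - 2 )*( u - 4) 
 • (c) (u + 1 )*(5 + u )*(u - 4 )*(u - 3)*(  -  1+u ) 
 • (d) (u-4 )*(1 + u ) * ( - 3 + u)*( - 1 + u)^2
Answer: b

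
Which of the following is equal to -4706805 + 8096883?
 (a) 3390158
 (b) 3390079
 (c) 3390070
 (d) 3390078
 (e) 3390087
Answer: d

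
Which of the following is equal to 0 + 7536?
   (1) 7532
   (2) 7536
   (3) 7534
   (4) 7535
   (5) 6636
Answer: 2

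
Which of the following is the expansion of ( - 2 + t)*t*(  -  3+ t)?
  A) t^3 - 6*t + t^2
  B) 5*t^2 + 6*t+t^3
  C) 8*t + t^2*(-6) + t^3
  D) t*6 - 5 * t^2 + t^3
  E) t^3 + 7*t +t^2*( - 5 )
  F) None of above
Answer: D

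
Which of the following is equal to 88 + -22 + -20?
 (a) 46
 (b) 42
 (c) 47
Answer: a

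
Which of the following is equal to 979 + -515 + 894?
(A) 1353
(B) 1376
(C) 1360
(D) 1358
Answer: D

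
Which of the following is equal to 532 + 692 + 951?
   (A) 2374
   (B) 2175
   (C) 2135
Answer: B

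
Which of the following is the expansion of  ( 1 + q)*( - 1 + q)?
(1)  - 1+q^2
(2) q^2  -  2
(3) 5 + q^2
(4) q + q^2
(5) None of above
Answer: 1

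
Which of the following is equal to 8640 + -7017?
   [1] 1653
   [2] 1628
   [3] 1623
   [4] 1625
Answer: 3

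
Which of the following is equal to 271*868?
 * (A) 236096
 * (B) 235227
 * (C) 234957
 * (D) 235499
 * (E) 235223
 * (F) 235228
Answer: F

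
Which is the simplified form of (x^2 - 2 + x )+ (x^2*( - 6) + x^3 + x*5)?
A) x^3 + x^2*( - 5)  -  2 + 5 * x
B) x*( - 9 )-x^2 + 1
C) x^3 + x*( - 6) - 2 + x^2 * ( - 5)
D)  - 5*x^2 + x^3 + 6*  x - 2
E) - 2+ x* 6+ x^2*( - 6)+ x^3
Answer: D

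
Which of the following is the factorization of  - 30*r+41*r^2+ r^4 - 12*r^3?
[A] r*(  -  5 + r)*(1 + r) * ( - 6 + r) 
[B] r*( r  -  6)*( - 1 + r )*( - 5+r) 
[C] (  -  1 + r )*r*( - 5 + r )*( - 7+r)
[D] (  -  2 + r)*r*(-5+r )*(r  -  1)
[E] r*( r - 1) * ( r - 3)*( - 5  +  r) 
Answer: B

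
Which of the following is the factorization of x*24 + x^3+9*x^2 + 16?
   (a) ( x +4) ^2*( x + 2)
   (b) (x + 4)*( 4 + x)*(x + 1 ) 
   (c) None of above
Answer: b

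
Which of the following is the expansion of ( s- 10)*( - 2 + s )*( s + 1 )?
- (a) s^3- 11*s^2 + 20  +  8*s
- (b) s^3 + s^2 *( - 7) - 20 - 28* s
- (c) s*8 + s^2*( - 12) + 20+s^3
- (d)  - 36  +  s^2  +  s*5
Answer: a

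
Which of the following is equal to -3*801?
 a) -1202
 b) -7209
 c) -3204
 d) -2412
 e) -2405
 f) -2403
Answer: f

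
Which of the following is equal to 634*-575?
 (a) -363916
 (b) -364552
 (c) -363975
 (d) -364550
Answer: d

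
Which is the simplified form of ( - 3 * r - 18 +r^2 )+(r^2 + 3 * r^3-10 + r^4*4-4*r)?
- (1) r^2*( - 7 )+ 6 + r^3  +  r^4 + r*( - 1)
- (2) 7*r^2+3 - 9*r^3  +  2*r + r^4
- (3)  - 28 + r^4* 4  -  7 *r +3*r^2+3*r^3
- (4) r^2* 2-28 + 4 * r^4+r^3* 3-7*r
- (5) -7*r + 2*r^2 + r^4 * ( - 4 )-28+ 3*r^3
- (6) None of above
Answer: 4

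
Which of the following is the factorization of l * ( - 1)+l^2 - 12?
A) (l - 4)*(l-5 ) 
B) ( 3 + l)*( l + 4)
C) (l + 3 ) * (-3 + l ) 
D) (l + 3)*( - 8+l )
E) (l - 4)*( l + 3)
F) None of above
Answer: E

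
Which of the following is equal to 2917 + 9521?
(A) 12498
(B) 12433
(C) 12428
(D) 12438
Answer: D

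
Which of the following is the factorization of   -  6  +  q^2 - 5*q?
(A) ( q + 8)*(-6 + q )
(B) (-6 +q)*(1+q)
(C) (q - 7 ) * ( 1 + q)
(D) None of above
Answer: B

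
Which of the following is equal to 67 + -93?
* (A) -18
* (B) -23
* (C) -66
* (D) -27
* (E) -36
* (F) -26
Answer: F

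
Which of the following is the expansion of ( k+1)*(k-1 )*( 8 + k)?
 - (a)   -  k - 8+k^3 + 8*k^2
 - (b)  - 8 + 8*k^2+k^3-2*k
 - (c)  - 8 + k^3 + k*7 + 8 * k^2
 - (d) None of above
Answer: a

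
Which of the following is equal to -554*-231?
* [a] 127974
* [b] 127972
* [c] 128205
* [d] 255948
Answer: a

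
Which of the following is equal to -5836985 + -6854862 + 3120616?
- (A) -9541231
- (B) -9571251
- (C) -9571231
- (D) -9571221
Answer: C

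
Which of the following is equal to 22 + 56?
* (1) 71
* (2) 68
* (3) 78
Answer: 3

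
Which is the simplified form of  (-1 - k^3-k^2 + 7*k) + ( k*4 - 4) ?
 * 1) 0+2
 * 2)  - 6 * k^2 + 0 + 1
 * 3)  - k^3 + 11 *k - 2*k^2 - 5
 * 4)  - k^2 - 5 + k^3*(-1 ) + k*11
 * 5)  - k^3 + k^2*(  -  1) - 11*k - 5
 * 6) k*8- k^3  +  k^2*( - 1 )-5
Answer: 4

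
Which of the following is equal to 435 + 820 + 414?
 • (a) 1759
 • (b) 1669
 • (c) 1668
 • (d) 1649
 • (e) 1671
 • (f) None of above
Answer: b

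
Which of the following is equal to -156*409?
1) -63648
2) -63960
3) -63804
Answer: 3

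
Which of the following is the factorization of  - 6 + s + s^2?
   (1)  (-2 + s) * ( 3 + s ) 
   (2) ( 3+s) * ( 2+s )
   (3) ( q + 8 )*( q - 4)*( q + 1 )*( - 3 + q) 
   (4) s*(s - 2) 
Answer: 1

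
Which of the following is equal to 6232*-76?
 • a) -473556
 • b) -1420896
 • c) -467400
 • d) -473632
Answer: d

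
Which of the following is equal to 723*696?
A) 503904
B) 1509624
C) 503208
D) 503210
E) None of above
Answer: C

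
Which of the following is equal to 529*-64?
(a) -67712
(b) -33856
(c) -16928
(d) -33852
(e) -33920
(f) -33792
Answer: b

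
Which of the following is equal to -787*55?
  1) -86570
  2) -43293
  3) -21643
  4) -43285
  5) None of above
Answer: 4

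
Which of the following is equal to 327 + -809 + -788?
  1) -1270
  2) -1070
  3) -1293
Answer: 1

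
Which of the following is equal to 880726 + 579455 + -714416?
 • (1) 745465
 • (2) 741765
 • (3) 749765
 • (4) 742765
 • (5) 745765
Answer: 5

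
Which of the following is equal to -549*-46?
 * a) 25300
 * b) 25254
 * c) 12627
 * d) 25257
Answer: b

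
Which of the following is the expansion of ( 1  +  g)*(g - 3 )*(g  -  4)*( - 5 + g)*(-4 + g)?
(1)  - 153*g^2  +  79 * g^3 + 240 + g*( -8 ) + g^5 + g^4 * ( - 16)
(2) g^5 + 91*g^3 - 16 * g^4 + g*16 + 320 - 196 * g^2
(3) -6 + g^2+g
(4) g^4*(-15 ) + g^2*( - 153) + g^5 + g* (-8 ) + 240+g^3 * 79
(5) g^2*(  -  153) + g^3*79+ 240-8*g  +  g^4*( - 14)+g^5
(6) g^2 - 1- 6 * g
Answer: 4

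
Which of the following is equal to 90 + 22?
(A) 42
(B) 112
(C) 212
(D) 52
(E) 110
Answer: B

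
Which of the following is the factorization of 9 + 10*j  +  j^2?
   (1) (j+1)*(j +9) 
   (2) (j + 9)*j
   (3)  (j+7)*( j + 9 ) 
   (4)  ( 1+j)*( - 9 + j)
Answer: 1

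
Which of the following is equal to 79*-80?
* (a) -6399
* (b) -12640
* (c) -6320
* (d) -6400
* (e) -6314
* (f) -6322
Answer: c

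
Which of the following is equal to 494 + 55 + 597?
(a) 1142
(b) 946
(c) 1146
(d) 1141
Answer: c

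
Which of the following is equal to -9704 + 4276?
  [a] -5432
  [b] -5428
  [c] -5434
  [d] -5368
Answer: b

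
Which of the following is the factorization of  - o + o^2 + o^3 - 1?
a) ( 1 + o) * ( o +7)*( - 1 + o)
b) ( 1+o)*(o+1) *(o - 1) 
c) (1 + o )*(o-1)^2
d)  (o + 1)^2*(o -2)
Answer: b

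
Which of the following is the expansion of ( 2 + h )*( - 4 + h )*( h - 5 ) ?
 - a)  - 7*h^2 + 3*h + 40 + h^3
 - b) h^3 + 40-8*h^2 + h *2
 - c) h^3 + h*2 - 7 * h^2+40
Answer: c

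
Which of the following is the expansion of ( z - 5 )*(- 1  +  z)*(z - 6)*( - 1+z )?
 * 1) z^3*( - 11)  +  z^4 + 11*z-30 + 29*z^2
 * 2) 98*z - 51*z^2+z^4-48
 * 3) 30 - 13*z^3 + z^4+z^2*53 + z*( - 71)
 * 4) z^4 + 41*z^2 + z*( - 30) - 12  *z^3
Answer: 3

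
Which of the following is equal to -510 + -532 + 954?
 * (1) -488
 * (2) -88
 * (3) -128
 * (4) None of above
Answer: 2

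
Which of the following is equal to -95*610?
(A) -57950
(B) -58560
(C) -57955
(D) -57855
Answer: A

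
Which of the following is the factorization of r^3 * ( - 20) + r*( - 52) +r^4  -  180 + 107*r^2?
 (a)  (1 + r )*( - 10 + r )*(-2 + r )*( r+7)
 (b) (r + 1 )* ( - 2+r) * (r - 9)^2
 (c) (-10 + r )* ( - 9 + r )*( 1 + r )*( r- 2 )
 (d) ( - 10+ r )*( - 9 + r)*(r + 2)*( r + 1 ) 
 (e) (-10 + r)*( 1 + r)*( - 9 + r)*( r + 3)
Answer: c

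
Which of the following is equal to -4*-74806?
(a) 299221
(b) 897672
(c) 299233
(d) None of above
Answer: d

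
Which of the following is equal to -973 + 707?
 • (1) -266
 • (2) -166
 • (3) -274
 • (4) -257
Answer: 1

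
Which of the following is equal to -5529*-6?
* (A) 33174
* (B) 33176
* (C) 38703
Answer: A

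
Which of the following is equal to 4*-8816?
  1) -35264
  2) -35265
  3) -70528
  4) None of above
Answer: 1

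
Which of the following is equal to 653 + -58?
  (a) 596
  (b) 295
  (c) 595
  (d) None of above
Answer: c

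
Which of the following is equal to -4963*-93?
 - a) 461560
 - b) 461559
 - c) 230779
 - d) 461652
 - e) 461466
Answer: b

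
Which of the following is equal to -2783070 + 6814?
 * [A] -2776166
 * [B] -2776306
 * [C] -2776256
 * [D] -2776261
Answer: C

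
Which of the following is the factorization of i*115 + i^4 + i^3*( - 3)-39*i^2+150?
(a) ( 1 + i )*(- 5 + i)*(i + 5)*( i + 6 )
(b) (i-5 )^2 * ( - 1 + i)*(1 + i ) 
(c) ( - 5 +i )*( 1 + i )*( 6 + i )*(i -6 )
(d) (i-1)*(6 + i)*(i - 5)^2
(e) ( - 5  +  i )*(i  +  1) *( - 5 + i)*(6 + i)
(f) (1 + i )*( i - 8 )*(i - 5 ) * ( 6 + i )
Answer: e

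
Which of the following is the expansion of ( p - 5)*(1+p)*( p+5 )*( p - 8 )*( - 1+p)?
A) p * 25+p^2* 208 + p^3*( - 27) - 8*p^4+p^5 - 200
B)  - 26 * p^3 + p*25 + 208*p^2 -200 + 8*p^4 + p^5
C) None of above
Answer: C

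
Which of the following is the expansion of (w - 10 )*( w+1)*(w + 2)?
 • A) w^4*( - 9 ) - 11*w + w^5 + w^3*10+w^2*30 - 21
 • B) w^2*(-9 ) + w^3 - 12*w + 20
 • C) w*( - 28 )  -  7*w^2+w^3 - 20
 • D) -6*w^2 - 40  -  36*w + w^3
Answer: C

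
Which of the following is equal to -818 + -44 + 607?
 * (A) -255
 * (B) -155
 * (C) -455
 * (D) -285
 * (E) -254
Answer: A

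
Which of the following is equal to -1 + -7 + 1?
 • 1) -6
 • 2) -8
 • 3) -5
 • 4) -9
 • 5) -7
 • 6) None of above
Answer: 5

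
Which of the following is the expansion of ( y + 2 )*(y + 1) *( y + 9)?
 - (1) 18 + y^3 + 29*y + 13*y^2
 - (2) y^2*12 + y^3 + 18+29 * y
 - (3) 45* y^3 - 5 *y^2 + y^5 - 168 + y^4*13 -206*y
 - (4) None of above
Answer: 2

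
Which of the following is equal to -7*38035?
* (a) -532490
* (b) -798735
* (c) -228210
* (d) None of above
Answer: d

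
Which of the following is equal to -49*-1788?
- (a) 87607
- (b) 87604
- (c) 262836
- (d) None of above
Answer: d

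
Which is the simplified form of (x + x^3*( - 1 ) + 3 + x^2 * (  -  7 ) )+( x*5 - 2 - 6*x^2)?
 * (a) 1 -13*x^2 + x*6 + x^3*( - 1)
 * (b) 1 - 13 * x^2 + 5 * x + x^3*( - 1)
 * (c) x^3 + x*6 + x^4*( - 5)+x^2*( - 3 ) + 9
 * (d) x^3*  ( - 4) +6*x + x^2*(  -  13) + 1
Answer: a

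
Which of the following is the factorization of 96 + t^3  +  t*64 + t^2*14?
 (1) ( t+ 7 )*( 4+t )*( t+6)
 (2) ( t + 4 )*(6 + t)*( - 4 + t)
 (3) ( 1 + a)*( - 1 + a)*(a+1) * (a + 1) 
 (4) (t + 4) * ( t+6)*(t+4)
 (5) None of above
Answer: 4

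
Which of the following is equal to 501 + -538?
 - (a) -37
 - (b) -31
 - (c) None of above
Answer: a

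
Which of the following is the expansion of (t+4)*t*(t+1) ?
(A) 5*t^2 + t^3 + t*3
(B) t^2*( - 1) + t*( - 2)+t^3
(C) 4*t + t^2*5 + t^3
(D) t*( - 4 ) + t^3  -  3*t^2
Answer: C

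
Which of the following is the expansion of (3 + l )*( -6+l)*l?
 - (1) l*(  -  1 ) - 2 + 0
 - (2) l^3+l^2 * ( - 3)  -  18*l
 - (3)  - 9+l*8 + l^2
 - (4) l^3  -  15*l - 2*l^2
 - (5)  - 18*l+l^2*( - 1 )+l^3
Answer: 2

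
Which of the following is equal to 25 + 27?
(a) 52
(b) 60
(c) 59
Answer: a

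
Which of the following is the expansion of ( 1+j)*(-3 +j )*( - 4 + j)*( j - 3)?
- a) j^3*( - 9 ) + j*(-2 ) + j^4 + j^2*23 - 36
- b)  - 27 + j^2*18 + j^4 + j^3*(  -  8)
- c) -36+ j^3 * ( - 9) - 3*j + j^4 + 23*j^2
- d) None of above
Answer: c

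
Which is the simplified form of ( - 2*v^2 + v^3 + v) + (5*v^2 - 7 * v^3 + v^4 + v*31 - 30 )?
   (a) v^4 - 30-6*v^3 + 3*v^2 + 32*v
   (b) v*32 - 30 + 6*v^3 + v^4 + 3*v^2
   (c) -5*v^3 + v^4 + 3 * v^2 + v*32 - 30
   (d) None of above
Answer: a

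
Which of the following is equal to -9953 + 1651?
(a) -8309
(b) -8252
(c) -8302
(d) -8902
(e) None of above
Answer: c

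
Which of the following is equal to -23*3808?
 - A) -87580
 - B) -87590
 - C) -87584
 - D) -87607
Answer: C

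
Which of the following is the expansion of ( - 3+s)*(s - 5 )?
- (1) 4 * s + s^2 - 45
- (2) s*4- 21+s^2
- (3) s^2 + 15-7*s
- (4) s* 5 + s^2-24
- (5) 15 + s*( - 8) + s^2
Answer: 5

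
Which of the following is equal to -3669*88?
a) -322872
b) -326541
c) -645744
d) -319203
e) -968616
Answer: a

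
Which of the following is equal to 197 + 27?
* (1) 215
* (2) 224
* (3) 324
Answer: 2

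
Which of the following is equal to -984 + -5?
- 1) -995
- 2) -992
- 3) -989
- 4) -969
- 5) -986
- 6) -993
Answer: 3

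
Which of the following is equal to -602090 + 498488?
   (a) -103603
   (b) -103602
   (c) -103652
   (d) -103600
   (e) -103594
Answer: b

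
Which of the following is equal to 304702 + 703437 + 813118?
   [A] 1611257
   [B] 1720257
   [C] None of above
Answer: C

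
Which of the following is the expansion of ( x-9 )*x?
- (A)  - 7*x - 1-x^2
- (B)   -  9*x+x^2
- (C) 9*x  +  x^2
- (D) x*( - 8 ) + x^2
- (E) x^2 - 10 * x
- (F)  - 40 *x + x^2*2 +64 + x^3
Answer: B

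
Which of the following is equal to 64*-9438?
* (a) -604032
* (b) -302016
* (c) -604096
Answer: a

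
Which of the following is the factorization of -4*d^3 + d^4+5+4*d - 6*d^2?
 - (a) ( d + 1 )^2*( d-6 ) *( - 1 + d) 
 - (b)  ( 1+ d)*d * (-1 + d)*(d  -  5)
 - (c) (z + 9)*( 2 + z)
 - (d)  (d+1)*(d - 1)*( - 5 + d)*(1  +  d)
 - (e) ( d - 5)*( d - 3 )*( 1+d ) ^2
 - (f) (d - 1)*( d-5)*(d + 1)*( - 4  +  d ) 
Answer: d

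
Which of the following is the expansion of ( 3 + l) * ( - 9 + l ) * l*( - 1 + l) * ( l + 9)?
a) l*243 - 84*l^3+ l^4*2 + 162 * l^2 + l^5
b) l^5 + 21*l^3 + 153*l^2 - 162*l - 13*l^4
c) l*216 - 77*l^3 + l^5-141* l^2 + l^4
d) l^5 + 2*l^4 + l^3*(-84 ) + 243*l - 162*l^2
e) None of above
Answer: d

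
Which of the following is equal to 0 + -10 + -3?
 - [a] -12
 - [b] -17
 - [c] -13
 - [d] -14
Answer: c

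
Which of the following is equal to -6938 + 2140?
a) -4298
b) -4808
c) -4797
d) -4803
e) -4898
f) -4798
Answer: f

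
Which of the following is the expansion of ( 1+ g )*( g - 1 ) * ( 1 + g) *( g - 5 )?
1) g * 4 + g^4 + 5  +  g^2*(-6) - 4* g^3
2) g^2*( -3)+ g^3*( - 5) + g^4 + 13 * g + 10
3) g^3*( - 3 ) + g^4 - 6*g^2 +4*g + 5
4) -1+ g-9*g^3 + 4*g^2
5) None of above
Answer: 1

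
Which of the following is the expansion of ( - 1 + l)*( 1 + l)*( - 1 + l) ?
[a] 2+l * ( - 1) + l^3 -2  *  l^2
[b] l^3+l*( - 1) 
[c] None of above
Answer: c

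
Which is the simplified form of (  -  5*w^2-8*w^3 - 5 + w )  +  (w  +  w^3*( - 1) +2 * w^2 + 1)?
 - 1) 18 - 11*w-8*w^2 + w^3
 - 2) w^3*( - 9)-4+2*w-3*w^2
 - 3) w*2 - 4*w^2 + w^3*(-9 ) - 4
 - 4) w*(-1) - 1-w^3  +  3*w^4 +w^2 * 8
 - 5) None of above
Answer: 2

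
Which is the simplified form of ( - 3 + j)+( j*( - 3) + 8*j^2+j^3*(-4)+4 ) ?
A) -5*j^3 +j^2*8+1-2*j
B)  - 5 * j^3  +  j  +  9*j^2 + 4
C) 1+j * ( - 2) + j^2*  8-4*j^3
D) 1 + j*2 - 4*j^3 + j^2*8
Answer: C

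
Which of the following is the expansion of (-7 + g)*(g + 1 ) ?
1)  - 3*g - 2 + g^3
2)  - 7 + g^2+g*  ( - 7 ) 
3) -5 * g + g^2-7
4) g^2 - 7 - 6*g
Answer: 4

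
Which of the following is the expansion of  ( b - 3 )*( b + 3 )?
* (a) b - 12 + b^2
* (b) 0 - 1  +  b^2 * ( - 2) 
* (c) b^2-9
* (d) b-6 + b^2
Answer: c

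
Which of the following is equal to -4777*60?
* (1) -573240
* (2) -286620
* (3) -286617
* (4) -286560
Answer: 2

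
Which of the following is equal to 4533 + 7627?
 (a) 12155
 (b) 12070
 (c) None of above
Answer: c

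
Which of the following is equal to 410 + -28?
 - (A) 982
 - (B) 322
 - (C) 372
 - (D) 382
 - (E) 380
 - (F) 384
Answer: D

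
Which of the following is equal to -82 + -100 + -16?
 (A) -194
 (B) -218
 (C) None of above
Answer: C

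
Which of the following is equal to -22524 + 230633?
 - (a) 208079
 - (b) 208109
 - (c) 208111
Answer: b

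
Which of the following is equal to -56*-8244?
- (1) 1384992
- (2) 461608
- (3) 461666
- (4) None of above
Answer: 4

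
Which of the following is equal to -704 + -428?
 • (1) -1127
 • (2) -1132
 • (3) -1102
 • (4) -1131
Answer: 2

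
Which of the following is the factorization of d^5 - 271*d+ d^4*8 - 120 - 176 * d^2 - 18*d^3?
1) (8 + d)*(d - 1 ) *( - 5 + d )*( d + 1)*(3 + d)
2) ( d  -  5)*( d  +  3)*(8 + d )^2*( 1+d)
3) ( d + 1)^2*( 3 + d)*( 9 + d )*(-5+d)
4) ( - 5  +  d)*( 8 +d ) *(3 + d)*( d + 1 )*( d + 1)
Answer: 4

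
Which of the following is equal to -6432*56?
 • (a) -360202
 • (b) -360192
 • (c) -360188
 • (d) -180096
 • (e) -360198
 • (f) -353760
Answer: b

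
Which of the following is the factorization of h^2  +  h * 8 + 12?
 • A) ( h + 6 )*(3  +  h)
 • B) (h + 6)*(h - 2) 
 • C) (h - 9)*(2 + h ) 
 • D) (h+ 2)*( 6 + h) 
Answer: D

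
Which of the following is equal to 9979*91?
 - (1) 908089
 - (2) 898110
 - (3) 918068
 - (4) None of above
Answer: 1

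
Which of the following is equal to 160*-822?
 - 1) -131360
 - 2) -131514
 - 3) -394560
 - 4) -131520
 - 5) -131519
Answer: 4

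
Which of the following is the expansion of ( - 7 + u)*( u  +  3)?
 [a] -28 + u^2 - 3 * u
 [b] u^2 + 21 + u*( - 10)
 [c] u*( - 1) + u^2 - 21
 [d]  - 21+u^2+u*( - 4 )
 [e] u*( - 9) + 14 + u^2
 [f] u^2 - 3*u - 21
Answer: d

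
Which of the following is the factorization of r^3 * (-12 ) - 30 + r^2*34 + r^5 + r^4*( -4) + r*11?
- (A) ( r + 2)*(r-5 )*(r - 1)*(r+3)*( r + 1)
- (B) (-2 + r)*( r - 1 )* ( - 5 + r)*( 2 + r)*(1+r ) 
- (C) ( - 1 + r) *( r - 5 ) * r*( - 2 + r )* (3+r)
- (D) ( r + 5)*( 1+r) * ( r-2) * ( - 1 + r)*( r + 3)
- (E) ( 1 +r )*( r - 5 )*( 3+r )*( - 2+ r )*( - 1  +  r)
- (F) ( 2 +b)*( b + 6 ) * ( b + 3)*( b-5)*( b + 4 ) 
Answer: E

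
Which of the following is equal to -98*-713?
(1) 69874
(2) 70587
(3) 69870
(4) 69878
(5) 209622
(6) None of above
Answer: 1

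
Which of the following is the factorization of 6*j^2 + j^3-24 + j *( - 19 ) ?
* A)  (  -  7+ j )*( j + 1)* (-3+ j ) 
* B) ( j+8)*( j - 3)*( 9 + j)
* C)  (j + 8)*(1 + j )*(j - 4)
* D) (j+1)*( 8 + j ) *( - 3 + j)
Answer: D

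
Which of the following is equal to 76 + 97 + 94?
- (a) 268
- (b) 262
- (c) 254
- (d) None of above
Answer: d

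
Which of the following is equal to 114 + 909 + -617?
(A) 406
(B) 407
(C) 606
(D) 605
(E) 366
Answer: A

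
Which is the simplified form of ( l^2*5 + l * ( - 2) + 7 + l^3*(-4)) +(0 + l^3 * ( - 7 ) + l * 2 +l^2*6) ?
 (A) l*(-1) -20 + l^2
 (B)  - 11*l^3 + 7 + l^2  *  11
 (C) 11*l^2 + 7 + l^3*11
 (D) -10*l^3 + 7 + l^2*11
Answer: B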